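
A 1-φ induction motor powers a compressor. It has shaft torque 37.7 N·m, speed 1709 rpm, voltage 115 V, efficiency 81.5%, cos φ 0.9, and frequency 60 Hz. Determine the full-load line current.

80 A

ω = 2π×1709/60 = 179 rad/s; P_out = τω = 37.7 × 179 = 6748 W
P_in = P_out / η = 6748 / 0.815 = 8280 W
I = P_in / (V·cosφ) = 8280 / (115 × 0.9) = 80 A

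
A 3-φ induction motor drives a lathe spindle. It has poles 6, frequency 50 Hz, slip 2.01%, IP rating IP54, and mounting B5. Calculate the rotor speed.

980 rpm

n_s = 120f/p = 120×50/6 = 1000 rpm
n = n_s(1 − s) = 1000 × (1 − 0.0201) = 980 rpm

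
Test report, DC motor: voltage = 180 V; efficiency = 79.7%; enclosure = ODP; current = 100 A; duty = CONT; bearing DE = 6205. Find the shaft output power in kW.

P_in = V·I = 180 × 100 = 18000 W
P_out = η·P_in = 0.797 × 18000 = 14346 W

14.3 kW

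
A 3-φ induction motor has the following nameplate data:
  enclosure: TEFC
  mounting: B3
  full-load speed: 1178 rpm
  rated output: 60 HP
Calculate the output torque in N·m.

363 N·m

P_out = 60 × 746 = 44760 W
ω = 2π × 1178/60 = 123.4 rad/s
τ = P_out/ω = 44760/123.4 = 363 N·m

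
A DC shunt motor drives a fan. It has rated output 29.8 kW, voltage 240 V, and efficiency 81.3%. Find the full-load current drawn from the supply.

P_out = 29.8 kW = 29800 W
P_in = P_out / η = 29800 / 0.813 = 36654 W
I = P_in / V = 36654 / 240 = 153 A

153 A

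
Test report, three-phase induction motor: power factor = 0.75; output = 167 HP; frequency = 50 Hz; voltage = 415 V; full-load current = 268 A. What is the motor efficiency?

86.2 %

P_out = 167 × 746 = 124582 W
P_in = √3·V_L·I_L·cosφ = 1.732 × 415 × 268 × 0.75 = 144475 W
η = P_out / P_in = 124582 / 144475 = 0.862 = 86.2%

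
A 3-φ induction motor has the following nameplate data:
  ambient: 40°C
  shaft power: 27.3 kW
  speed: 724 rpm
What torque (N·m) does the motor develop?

ω = 2π × 724/60 = 75.82 rad/s
τ = P/ω = 27300/75.82 = 360 N·m

360 N·m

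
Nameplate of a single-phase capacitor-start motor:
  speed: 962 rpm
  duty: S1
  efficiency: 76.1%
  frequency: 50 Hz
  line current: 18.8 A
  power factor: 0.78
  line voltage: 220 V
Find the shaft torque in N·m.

24.4 N·m

P_in = V·I·cosφ = 220 × 18.8 × 0.78 = 3226 W
P_out = η·P_in = 0.761 × 3226 = 2455 W
n = 962 rpm
ω = 2π×962/60 = 100.7 rad/s
τ = P_out/ω = 2455/100.7 = 24.4 N·m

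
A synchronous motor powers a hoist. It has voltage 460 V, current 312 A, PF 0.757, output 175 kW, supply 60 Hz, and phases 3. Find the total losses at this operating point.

13.2 kW

P_in = √3·V·I·cosφ = 1.732×460×312×0.757 = 188173 W
P_out = 175000 W
Losses = P_in − P_out = 188173 − 175000 = 13173 W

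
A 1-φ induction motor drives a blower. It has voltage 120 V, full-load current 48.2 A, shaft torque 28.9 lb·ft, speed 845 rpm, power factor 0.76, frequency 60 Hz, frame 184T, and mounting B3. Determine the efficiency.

78.9 %

τ = 28.9 lb·ft × 1.356 = 39.19 N·m
ω = 2π × 845/60 = 88.49 rad/s; P_out = τω = 39.19 × 88.49 = 3468 W
P_in = V·I·cosφ = 120 × 48.2 × 0.76 = 4396 W
η = P_out / P_in = 3468 / 4396 = 0.789 = 78.9%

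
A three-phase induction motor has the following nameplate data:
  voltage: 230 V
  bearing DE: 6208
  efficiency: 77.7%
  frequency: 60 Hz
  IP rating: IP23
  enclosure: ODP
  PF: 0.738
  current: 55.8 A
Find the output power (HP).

17.1 HP

P_in = √3·V·I·cosφ = 1.732 × 230 × 55.8 × 0.738 = 16405 W
P_out = η·P_in = 0.777 × 16405 = 12747 W
= 12747/746 = 17.1 HP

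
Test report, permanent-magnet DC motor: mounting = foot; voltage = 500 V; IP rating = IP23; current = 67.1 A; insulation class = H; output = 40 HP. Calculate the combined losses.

P_in = V·I = 500×67.1 = 33550 W
P_out = 40×746 = 29840 W
Losses = P_in − P_out = 33550 − 29840 = 3710 W

3.71 kW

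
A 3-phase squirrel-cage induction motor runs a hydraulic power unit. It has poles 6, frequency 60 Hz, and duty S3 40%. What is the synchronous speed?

n_s = 120f/p = 120×60/6 = 1200 rpm

1200 rpm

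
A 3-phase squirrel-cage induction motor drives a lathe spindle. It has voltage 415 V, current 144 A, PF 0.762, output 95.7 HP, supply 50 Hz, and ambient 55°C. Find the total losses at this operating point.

7480 W

P_in = √3·V·I·cosφ = 1.732×415×144×0.762 = 78870 W
P_out = 95.7×746 = 71392 W
Losses = P_in − P_out = 78870 − 71392 = 7478 W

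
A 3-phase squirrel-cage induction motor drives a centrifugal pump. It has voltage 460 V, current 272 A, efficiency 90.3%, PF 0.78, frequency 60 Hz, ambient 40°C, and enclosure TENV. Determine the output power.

153 kW

P_in = √3·V·I·cosφ = 1.732 × 460 × 272 × 0.78 = 169032 W
P_out = η·P_in = 0.903 × 169032 = 152636 W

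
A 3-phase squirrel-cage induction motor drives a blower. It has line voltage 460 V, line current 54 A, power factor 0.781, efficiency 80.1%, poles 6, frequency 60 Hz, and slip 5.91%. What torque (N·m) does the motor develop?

P_in = √3·V·I·cosφ = 1.732 × 460 × 54 × 0.781 = 33601 W
P_out = η·P_in = 0.801 × 33601 = 26914 W
n_s = 120×60/6 = 1200 rpm; n = 1200×(1−0.0591) = 1129 rpm
ω = 2π×1129/60 = 118.2 rad/s
τ = P_out/ω = 26914/118.2 = 228 N·m

228 N·m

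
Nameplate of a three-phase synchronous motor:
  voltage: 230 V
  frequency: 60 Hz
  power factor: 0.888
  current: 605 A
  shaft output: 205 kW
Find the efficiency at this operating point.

95.8 %

P_out = 205 kW = 205000 W
P_in = √3·V_L·I_L·cosφ = 1.732 × 230 × 605 × 0.888 = 214015 W
η = P_out / P_in = 205000 / 214015 = 0.958 = 95.8%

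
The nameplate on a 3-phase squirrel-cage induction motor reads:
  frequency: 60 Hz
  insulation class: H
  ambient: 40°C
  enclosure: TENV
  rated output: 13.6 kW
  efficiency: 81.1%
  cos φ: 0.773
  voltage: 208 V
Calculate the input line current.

P_out = 13.6 kW = 13600 W
P_in = P_out / η = 13600 / 0.811 = 16769 W
I_L = P_in / (√3·V_L·cosφ) = 16769 / (1.732 × 208 × 0.773) = 60.2 A

60.2 A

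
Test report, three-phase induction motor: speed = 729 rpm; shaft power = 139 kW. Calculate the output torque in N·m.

ω = 2π × 729/60 = 76.34 rad/s
τ = P/ω = 139000/76.34 = 1820 N·m

1820 N·m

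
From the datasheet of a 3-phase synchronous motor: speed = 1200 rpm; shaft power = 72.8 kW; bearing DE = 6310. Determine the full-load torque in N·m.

579 N·m

ω = 2π × 1200/60 = 125.7 rad/s
τ = P/ω = 72800/125.7 = 579 N·m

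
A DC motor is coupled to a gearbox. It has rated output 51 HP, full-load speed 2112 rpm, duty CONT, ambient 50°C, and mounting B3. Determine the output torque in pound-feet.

P_out = 51 × 746 = 38046 W
ω = 2π × 2112/60 = 221.2 rad/s
τ = P_out/ω = 38046/221.2 = 172 N·m
In lb·ft: 172/1.356 = 127 lb·ft

127 lb·ft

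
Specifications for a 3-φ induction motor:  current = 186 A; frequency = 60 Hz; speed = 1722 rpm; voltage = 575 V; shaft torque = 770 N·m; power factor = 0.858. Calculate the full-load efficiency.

87.4 %

ω = 2π × 1722/60 = 180.3 rad/s; P_out = τω = 770 × 180.3 = 138831 W
P_in = √3·V_L·I_L·cosφ = 1.732 × 575 × 186 × 0.858 = 158934 W
η = P_out / P_in = 138831 / 158934 = 0.874 = 87.4%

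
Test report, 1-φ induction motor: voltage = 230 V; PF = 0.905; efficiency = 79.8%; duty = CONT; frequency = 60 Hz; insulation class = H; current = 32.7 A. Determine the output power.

P_in = V·I·cosφ = 230 × 32.7 × 0.905 = 6807 W
P_out = η·P_in = 0.798 × 6807 = 5432 W

5.43 kW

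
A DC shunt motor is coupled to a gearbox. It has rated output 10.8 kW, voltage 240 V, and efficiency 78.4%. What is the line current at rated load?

P_out = 10.8 kW = 10800 W
P_in = P_out / η = 10800 / 0.784 = 13776 W
I = P_in / V = 13776 / 240 = 57.4 A

57.4 A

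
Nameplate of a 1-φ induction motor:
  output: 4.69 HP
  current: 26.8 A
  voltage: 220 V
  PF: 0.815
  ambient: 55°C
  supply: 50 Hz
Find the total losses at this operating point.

P_in = V·I·cosφ = 220×26.8×0.815 = 4805 W
P_out = 4.69×746 = 3499 W
Losses = P_in − P_out = 4805 − 3499 = 1306 W

1310 W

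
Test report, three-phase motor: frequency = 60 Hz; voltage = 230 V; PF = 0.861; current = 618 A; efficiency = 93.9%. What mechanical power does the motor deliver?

199 kW

P_in = √3·V·I·cosφ = 1.732 × 230 × 618 × 0.861 = 211967 W
P_out = η·P_in = 0.939 × 211967 = 199037 W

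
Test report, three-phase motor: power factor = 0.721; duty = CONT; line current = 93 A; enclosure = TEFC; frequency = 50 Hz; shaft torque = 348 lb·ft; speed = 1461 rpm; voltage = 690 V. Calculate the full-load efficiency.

τ = 348 lb·ft × 1.356 = 471.9 N·m
ω = 2π × 1461/60 = 153 rad/s; P_out = τω = 471.9 × 153 = 72201 W
P_in = √3·V_L·I_L·cosφ = 1.732 × 690 × 93 × 0.721 = 80134 W
η = P_out / P_in = 72201 / 80134 = 0.901 = 90.1%

90.1 %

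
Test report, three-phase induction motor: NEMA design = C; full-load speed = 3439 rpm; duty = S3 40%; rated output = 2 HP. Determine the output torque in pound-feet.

P_out = 2 × 746 = 1492 W
ω = 2π × 3439/60 = 360.1 rad/s
τ = P_out/ω = 1492/360.1 = 4.143 N·m
In lb·ft: 4.143/1.356 = 3.06 lb·ft

3.06 lb·ft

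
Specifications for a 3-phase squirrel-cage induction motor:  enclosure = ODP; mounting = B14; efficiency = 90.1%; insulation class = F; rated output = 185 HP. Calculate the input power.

P_out = 185 × 746 = 138010 W
P_in = P_out/η = 138010/0.901 = 153174 W = 153 kW

153 kW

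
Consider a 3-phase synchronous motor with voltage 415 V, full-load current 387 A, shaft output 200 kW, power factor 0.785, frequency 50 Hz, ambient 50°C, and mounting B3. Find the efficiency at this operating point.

91.6 %

P_out = 200 kW = 200000 W
P_in = √3·V_L·I_L·cosφ = 1.732 × 415 × 387 × 0.785 = 218362 W
η = P_out / P_in = 200000 / 218362 = 0.916 = 91.6%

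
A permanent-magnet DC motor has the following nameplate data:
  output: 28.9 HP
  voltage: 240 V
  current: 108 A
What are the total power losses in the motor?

P_in = V·I = 240×108 = 25920 W
P_out = 28.9×746 = 21559 W
Losses = P_in − P_out = 25920 − 21559 = 4361 W

4.36 kW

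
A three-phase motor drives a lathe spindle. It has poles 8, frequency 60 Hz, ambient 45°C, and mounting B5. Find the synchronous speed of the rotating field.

900 rpm

n_s = 120f/p = 120×60/8 = 900 rpm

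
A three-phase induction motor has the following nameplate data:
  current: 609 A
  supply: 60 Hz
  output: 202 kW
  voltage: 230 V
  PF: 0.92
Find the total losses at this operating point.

21.2 kW

P_in = √3·V·I·cosφ = 1.732×230×609×0.92 = 223193 W
P_out = 202000 W
Losses = P_in − P_out = 223193 − 202000 = 21193 W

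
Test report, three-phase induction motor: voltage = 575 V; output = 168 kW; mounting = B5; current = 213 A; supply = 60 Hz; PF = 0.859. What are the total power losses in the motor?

14.2 kW

P_in = √3·V·I·cosφ = 1.732×575×213×0.859 = 182217 W
P_out = 168000 W
Losses = P_in − P_out = 182217 − 168000 = 14217 W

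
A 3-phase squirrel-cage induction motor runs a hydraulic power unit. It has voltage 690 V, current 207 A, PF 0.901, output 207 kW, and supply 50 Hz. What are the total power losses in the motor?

P_in = √3·V·I·cosφ = 1.732×690×207×0.901 = 222891 W
P_out = 207000 W
Losses = P_in − P_out = 222891 − 207000 = 15891 W

15900 W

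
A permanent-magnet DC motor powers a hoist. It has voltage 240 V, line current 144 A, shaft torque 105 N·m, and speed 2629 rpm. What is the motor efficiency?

ω = 2π × 2629/60 = 275.3 rad/s; P_out = τω = 105 × 275.3 = 28907 W
P_in = V·I = 240 × 144 = 34560 W
η = P_out / P_in = 28907 / 34560 = 0.836 = 83.6%

83.6 %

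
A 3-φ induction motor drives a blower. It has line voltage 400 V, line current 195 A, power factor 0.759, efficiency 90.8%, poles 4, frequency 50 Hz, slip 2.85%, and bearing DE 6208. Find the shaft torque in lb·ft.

450 lb·ft

P_in = √3·V·I·cosφ = 1.732 × 400 × 195 × 0.759 = 102538 W
P_out = η·P_in = 0.908 × 102538 = 93105 W
n_s = 120×50/4 = 1500 rpm; n = 1500×(1−0.0285) = 1457 rpm
ω = 2π×1457/60 = 152.6 rad/s
τ = P_out/ω = 93105/152.6 = 610.1 N·m
In lb·ft: 610.1/1.356 = 450 lb·ft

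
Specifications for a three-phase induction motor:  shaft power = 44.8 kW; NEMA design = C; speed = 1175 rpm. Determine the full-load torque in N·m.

364 N·m

ω = 2π × 1175/60 = 123 rad/s
τ = P/ω = 44800/123 = 364 N·m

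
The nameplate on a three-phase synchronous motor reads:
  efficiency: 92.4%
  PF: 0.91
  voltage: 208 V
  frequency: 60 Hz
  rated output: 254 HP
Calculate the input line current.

626 A

P_out = 254 × 746 = 189484 W
P_in = P_out / η = 189484 / 0.924 = 205069 W
I_L = P_in / (√3·V_L·cosφ) = 205069 / (1.732 × 208 × 0.91) = 626 A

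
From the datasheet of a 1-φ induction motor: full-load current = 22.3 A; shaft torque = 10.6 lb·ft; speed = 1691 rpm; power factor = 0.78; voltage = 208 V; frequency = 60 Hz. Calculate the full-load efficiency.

τ = 10.6 lb·ft × 1.356 = 14.37 N·m
ω = 2π × 1691/60 = 177.1 rad/s; P_out = τω = 14.37 × 177.1 = 2545 W
P_in = V·I·cosφ = 208 × 22.3 × 0.78 = 3618 W
η = P_out / P_in = 2545 / 3618 = 0.703 = 70.3%

70.3 %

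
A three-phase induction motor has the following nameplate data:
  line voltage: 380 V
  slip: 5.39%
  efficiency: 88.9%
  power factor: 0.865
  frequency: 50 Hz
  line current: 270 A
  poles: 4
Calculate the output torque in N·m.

P_in = √3·V·I·cosφ = 1.732 × 380 × 270 × 0.865 = 153713 W
P_out = η·P_in = 0.889 × 153713 = 136651 W
n_s = 120×50/4 = 1500 rpm; n = 1500×(1−0.0539) = 1419 rpm
ω = 2π×1419/60 = 148.6 rad/s
τ = P_out/ω = 136651/148.6 = 920 N·m

920 N·m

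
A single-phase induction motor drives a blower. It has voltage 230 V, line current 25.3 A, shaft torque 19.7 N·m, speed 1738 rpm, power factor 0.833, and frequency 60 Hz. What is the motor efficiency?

74.0 %

ω = 2π × 1738/60 = 182 rad/s; P_out = τω = 19.7 × 182 = 3585 W
P_in = V·I·cosφ = 230 × 25.3 × 0.833 = 4847 W
η = P_out / P_in = 3585 / 4847 = 0.740 = 74.0%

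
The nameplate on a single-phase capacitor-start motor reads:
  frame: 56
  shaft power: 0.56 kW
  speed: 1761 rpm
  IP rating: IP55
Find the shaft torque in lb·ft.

ω = 2π × 1761/60 = 184.4 rad/s
τ = P/ω = 560/184.4 = 3.037 N·m
In lb·ft: 3.037/1.356 = 2.24 lb·ft

2.24 lb·ft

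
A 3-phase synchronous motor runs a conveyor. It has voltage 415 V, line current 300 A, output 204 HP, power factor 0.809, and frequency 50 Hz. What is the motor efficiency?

P_out = 204 × 746 = 152184 W
P_in = √3·V_L·I_L·cosφ = 1.732 × 415 × 300 × 0.809 = 174448 W
η = P_out / P_in = 152184 / 174448 = 0.872 = 87.2%

87.2 %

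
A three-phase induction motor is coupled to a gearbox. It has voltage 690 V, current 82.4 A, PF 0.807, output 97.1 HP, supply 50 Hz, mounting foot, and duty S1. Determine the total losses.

P_in = √3·V·I·cosφ = 1.732×690×82.4×0.807 = 79469 W
P_out = 97.1×746 = 72437 W
Losses = P_in − P_out = 79469 − 72437 = 7032 W

7030 W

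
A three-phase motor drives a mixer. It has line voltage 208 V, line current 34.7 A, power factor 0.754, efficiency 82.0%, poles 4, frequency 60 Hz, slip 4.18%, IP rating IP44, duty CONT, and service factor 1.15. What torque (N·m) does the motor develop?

P_in = √3·V·I·cosφ = 1.732 × 208 × 34.7 × 0.754 = 9426 W
P_out = η·P_in = 0.82 × 9426 = 7729 W
n_s = 120×60/4 = 1800 rpm; n = 1800×(1−0.0418) = 1725 rpm
ω = 2π×1725/60 = 180.6 rad/s
τ = P_out/ω = 7729/180.6 = 42.8 N·m

42.8 N·m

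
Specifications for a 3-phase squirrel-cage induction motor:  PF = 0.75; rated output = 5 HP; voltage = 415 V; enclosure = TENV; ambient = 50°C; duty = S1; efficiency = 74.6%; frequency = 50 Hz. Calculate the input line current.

9.27 A

P_out = 5 × 746 = 3730 W
P_in = P_out / η = 3730 / 0.746 = 5000 W
I_L = P_in / (√3·V_L·cosφ) = 5000 / (1.732 × 415 × 0.75) = 9.27 A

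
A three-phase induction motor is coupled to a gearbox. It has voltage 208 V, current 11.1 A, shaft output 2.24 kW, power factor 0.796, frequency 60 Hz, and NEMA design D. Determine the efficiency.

70.4 %

P_out = 2.24 kW = 2240 W
P_in = √3·V_L·I_L·cosφ = 1.732 × 208 × 11.1 × 0.796 = 3183 W
η = P_out / P_in = 2240 / 3183 = 0.704 = 70.4%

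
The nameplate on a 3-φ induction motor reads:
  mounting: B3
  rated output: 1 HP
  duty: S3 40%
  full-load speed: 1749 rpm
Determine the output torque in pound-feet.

P_out = 1 × 746 = 746 W
ω = 2π × 1749/60 = 183.2 rad/s
τ = P_out/ω = 746/183.2 = 4.072 N·m
In lb·ft: 4.072/1.356 = 3 lb·ft

3 lb·ft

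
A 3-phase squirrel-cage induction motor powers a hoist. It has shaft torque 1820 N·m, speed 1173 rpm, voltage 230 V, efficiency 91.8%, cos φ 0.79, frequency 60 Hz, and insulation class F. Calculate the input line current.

ω = 2π×1173/60 = 122.8 rad/s; P_out = τω = 1820 × 122.8 = 223496 W
P_in = P_out / η = 223496 / 0.918 = 243460 W
I_L = P_in / (√3·V_L·cosφ) = 243460 / (1.732 × 230 × 0.79) = 774 A

774 A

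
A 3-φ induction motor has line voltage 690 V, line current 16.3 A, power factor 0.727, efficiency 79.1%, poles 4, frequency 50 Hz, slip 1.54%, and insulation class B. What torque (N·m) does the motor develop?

P_in = √3·V·I·cosφ = 1.732 × 690 × 16.3 × 0.727 = 14162 W
P_out = η·P_in = 0.791 × 14162 = 11202 W
n_s = 120×50/4 = 1500 rpm; n = 1500×(1−0.0154) = 1477 rpm
ω = 2π×1477/60 = 154.7 rad/s
τ = P_out/ω = 11202/154.7 = 72.4 N·m

72.4 N·m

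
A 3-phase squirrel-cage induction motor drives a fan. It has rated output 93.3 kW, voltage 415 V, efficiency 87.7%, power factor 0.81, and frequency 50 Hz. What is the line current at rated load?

183 A

P_out = 93.3 kW = 93300 W
P_in = P_out / η = 93300 / 0.877 = 106385 W
I_L = P_in / (√3·V_L·cosφ) = 106385 / (1.732 × 415 × 0.81) = 183 A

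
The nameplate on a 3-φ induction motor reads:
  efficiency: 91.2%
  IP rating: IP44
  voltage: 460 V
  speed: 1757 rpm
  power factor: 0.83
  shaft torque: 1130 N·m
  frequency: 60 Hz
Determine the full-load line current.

ω = 2π×1757/60 = 184 rad/s; P_out = τω = 1130 × 184 = 207920 W
P_in = P_out / η = 207920 / 0.912 = 227982 W
I_L = P_in / (√3·V_L·cosφ) = 227982 / (1.732 × 460 × 0.83) = 345 A

345 A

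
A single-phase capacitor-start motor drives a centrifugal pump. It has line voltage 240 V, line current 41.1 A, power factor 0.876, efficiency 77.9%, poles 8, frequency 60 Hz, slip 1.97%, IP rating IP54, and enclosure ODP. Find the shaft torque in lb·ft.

P_in = V·I·cosφ = 240 × 41.1 × 0.876 = 8641 W
P_out = η·P_in = 0.779 × 8641 = 6731 W
n_s = 120×60/8 = 900 rpm; n = 900×(1−0.0197) = 882 rpm
ω = 2π×882/60 = 92.36 rad/s
τ = P_out/ω = 6731/92.36 = 72.88 N·m
In lb·ft: 72.88/1.356 = 53.7 lb·ft

53.7 lb·ft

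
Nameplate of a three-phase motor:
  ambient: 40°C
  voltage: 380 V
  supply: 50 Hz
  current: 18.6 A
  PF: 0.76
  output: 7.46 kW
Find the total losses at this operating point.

P_in = √3·V·I·cosφ = 1.732×380×18.6×0.76 = 9304 W
P_out = 7460 W
Losses = P_in − P_out = 9304 − 7460 = 1844 W

1840 W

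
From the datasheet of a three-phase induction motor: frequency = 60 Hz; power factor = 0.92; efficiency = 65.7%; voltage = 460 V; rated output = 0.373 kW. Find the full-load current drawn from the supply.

P_out = 0.373 kW = 373 W
P_in = P_out / η = 373 / 0.657 = 568 W
I_L = P_in / (√3·V_L·cosφ) = 568 / (1.732 × 460 × 0.92) = 0.775 A

0.775 A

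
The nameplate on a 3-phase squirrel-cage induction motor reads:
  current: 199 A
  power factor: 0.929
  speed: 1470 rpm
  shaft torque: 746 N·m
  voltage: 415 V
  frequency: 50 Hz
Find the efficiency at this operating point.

ω = 2π × 1470/60 = 153.9 rad/s; P_out = τω = 746 × 153.9 = 114809 W
P_in = √3·V_L·I_L·cosφ = 1.732 × 415 × 199 × 0.929 = 132882 W
η = P_out / P_in = 114809 / 132882 = 0.864 = 86.4%

86.4 %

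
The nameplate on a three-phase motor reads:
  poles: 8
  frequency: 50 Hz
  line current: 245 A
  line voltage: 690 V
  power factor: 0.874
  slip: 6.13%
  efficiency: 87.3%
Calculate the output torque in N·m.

P_in = √3·V·I·cosφ = 1.732 × 690 × 245 × 0.874 = 255902 W
P_out = η·P_in = 0.873 × 255902 = 223402 W
n_s = 120×50/8 = 750 rpm; n = 750×(1−0.0613) = 704 rpm
ω = 2π×704/60 = 73.72 rad/s
τ = P_out/ω = 223402/73.72 = 3030 N·m

3030 N·m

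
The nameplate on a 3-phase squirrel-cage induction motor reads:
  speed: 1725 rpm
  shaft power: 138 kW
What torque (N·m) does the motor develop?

764 N·m

ω = 2π × 1725/60 = 180.6 rad/s
τ = P/ω = 138000/180.6 = 764 N·m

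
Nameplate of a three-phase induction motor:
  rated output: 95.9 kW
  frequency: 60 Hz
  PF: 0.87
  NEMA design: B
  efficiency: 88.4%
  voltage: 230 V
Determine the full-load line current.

313 A

P_out = 95.9 kW = 95900 W
P_in = P_out / η = 95900 / 0.884 = 108484 W
I_L = P_in / (√3·V_L·cosφ) = 108484 / (1.732 × 230 × 0.87) = 313 A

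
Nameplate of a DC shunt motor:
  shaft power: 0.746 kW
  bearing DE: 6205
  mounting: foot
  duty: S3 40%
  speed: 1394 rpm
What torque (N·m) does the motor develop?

ω = 2π × 1394/60 = 146 rad/s
τ = P/ω = 746/146 = 5.11 N·m

5.11 N·m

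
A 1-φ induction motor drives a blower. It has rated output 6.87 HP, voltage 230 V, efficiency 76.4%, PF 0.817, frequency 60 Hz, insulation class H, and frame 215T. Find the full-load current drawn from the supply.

P_out = 6.87 × 746 = 5125 W
P_in = P_out / η = 5125 / 0.764 = 6708 W
I = P_in / (V·cosφ) = 6708 / (230 × 0.817) = 35.7 A

35.7 A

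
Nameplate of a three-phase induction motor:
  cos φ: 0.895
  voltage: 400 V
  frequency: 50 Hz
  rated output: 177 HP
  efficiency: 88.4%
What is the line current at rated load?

241 A

P_out = 177 × 746 = 132042 W
P_in = P_out / η = 132042 / 0.884 = 149369 W
I_L = P_in / (√3·V_L·cosφ) = 149369 / (1.732 × 400 × 0.895) = 241 A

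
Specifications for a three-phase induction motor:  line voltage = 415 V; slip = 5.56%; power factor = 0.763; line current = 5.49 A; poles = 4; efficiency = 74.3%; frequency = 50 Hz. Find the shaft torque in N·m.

15.1 N·m

P_in = √3·V·I·cosφ = 1.732 × 415 × 5.49 × 0.763 = 3011 W
P_out = η·P_in = 0.743 × 3011 = 2237 W
n_s = 120×50/4 = 1500 rpm; n = 1500×(1−0.0556) = 1417 rpm
ω = 2π×1417/60 = 148.4 rad/s
τ = P_out/ω = 2237/148.4 = 15.1 N·m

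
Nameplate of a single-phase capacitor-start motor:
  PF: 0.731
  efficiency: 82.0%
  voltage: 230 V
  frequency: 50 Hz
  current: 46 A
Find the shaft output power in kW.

P_in = V·I·cosφ = 230 × 46 × 0.731 = 7734 W
P_out = η·P_in = 0.82 × 7734 = 6342 W

6.34 kW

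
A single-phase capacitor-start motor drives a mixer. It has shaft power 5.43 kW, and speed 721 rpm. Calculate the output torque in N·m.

71.9 N·m

ω = 2π × 721/60 = 75.5 rad/s
τ = P/ω = 5430/75.5 = 71.9 N·m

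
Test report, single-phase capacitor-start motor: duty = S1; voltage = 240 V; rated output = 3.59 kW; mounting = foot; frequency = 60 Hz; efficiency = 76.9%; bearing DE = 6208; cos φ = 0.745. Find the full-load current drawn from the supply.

26.1 A

P_out = 3.59 kW = 3590 W
P_in = P_out / η = 3590 / 0.769 = 4668 W
I = P_in / (V·cosφ) = 4668 / (240 × 0.745) = 26.1 A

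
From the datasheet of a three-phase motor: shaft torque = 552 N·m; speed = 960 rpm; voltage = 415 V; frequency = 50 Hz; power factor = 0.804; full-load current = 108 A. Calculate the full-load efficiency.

ω = 2π × 960/60 = 100.5 rad/s; P_out = τω = 552 × 100.5 = 55476 W
P_in = √3·V_L·I_L·cosφ = 1.732 × 415 × 108 × 0.804 = 62413 W
η = P_out / P_in = 55476 / 62413 = 0.889 = 88.9%

88.9 %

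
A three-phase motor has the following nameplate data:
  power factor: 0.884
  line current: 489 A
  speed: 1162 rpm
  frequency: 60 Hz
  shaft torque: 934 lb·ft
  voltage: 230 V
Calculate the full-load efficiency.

89.5 %

τ = 934 lb·ft × 1.356 = 1267 N·m
ω = 2π × 1162/60 = 121.7 rad/s; P_out = τω = 1267 × 121.7 = 154194 W
P_in = √3·V_L·I_L·cosφ = 1.732 × 230 × 489 × 0.884 = 172201 W
η = P_out / P_in = 154194 / 172201 = 0.895 = 89.5%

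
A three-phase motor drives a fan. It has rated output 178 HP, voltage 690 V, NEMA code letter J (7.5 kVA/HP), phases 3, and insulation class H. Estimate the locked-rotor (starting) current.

1120 A

S_LR = 7.5 × 178 = 1335 kVA
I_LR = S_LR/(√3·V_L) = 1335000/(1.732×690) = 1120 A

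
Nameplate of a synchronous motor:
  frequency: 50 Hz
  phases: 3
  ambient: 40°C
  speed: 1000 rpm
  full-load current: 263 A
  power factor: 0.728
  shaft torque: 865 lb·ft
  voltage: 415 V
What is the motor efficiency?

τ = 865 lb·ft × 1.356 = 1173 N·m
ω = 2π × 1000/60 = 104.7 rad/s; P_out = τω = 1173 × 104.7 = 122813 W
P_in = √3·V_L·I_L·cosφ = 1.732 × 415 × 263 × 0.728 = 137620 W
η = P_out / P_in = 122813 / 137620 = 0.892 = 89.2%

89.2 %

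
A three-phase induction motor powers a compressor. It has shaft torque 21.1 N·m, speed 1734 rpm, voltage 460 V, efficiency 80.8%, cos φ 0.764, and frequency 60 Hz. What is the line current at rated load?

ω = 2π×1734/60 = 181.6 rad/s; P_out = τω = 21.1 × 181.6 = 3832 W
P_in = P_out / η = 3832 / 0.808 = 4743 W
I_L = P_in / (√3·V_L·cosφ) = 4743 / (1.732 × 460 × 0.764) = 7.79 A

7.79 A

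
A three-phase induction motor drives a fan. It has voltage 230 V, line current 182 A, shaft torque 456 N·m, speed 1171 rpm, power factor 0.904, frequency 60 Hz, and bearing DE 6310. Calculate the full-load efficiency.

85.3 %

ω = 2π × 1171/60 = 122.6 rad/s; P_out = τω = 456 × 122.6 = 55906 W
P_in = √3·V_L·I_L·cosφ = 1.732 × 230 × 182 × 0.904 = 65541 W
η = P_out / P_in = 55906 / 65541 = 0.853 = 85.3%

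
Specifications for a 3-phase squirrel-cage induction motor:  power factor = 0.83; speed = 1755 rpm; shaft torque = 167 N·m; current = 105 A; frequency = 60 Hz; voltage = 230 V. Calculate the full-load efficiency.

ω = 2π × 1755/60 = 183.8 rad/s; P_out = τω = 167 × 183.8 = 30695 W
P_in = √3·V_L·I_L·cosφ = 1.732 × 230 × 105 × 0.83 = 34717 W
η = P_out / P_in = 30695 / 34717 = 0.884 = 88.4%

88.4 %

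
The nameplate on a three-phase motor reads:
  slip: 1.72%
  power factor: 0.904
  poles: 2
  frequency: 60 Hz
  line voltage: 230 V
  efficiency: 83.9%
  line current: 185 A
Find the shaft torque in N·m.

151 N·m

P_in = √3·V·I·cosφ = 1.732 × 230 × 185 × 0.904 = 66622 W
P_out = η·P_in = 0.839 × 66622 = 55896 W
n_s = 120×60/2 = 3600 rpm; n = 3600×(1−0.0172) = 3538 rpm
ω = 2π×3538/60 = 370.5 rad/s
τ = P_out/ω = 55896/370.5 = 151 N·m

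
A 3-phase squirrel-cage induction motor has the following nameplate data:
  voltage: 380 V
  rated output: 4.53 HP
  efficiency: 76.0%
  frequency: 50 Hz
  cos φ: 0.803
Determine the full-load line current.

8.41 A

P_out = 4.53 × 746 = 3379 W
P_in = P_out / η = 3379 / 0.760 = 4446 W
I_L = P_in / (√3·V_L·cosφ) = 4446 / (1.732 × 380 × 0.803) = 8.41 A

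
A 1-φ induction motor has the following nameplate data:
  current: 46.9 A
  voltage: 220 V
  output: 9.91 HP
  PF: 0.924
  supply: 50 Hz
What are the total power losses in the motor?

2140 W

P_in = V·I·cosφ = 220×46.9×0.924 = 9534 W
P_out = 9.91×746 = 7393 W
Losses = P_in − P_out = 9534 − 7393 = 2141 W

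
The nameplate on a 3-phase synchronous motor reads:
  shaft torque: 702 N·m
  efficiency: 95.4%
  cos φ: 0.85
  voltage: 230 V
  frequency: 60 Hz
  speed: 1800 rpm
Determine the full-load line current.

410 A

ω = 2π×1800/60 = 188.5 rad/s; P_out = τω = 702 × 188.5 = 132327 W
P_in = P_out / η = 132327 / 0.954 = 138708 W
I_L = P_in / (√3·V_L·cosφ) = 138708 / (1.732 × 230 × 0.85) = 410 A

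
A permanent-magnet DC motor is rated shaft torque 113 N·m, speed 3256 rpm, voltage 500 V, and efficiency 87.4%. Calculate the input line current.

88.2 A

ω = 2π×3256/60 = 341 rad/s; P_out = τω = 113 × 341 = 38533 W
P_in = P_out / η = 38533 / 0.874 = 44088 W
I = P_in / V = 44088 / 500 = 88.2 A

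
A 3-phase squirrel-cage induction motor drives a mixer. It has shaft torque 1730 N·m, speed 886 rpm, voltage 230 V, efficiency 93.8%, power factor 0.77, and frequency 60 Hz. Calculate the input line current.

558 A

ω = 2π×886/60 = 92.78 rad/s; P_out = τω = 1730 × 92.78 = 160509 W
P_in = P_out / η = 160509 / 0.938 = 171118 W
I_L = P_in / (√3·V_L·cosφ) = 171118 / (1.732 × 230 × 0.77) = 558 A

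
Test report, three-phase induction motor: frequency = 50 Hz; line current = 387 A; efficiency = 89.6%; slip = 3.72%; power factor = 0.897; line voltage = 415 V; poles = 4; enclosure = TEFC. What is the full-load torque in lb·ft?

P_in = √3·V·I·cosφ = 1.732 × 415 × 387 × 0.897 = 249517 W
P_out = η·P_in = 0.896 × 249517 = 223567 W
n_s = 120×50/4 = 1500 rpm; n = 1500×(1−0.0372) = 1444 rpm
ω = 2π×1444/60 = 151.2 rad/s
τ = P_out/ω = 223567/151.2 = 1479 N·m
In lb·ft: 1479/1.356 = 1090 lb·ft

1090 lb·ft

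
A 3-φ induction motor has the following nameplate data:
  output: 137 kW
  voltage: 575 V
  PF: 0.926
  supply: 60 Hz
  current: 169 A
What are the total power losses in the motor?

P_in = √3·V·I·cosφ = 1.732×575×169×0.926 = 155852 W
P_out = 137000 W
Losses = P_in − P_out = 155852 − 137000 = 18852 W

18900 W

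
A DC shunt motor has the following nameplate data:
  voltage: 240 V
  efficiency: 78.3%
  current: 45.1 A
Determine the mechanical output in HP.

11.4 HP

P_in = V·I = 240 × 45.1 = 10824 W
P_out = η·P_in = 0.783 × 10824 = 8475 W
= 8475/746 = 11.4 HP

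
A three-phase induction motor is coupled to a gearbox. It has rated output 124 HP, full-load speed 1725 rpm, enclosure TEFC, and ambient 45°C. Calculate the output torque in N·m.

P_out = 124 × 746 = 92504 W
ω = 2π × 1725/60 = 180.6 rad/s
τ = P_out/ω = 92504/180.6 = 512 N·m

512 N·m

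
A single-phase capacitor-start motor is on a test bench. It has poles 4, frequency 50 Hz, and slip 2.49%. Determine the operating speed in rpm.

1463 rpm

n_s = 120f/p = 120×50/4 = 1500 rpm
n = n_s(1 − s) = 1500 × (1 − 0.0249) = 1463 rpm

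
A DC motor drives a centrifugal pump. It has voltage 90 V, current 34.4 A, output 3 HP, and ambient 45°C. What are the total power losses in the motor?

858 W

P_in = V·I = 90×34.4 = 3096 W
P_out = 3×746 = 2238 W
Losses = P_in − P_out = 3096 − 2238 = 858 W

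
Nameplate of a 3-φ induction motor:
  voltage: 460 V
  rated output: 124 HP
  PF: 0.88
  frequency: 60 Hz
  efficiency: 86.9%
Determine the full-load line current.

P_out = 124 × 746 = 92504 W
P_in = P_out / η = 92504 / 0.869 = 106449 W
I_L = P_in / (√3·V_L·cosφ) = 106449 / (1.732 × 460 × 0.88) = 152 A

152 A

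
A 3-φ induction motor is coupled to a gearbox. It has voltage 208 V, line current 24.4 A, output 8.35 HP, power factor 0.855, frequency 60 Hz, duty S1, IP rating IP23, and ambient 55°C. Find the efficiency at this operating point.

82.9 %

P_out = 8.35 × 746 = 6229 W
P_in = √3·V_L·I_L·cosφ = 1.732 × 208 × 24.4 × 0.855 = 7516 W
η = P_out / P_in = 6229 / 7516 = 0.829 = 82.9%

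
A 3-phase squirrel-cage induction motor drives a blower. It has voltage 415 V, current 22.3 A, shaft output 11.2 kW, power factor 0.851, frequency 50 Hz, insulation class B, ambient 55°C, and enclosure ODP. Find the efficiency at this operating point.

82.1 %

P_out = 11.2 kW = 11200 W
P_in = √3·V_L·I_L·cosφ = 1.732 × 415 × 22.3 × 0.851 = 13641 W
η = P_out / P_in = 11200 / 13641 = 0.821 = 82.1%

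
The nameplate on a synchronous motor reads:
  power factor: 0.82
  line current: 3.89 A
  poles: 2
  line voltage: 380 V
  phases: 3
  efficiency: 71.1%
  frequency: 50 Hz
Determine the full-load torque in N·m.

P_in = √3·V·I·cosφ = 1.732 × 380 × 3.89 × 0.82 = 2099 W
P_out = η·P_in = 0.711 × 2099 = 1492 W
n = n_s = 120×50/2 = 3000 rpm (synchronous)
ω = 2π×3000/60 = 314.2 rad/s
τ = P_out/ω = 1492/314.2 = 4.75 N·m

4.75 N·m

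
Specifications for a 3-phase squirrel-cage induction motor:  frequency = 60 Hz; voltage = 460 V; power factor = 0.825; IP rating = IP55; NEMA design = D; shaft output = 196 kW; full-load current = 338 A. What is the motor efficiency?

P_out = 196 kW = 196000 W
P_in = √3·V_L·I_L·cosφ = 1.732 × 460 × 338 × 0.825 = 222165 W
η = P_out / P_in = 196000 / 222165 = 0.882 = 88.2%

88.2 %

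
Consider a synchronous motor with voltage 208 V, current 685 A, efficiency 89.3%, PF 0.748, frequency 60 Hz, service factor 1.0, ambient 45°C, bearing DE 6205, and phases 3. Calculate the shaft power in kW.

P_in = √3·V·I·cosφ = 1.732 × 208 × 685 × 0.748 = 184588 W
P_out = η·P_in = 0.893 × 184588 = 164837 W

165 kW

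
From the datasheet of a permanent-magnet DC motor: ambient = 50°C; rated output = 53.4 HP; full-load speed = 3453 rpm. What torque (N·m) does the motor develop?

110 N·m

P_out = 53.4 × 746 = 39836 W
ω = 2π × 3453/60 = 361.6 rad/s
τ = P_out/ω = 39836/361.6 = 110 N·m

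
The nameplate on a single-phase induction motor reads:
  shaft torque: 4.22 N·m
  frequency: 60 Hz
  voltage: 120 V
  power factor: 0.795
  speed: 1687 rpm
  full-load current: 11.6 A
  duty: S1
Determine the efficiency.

67.4 %

ω = 2π × 1687/60 = 176.7 rad/s; P_out = τω = 4.22 × 176.7 = 746 W
P_in = V·I·cosφ = 120 × 11.6 × 0.795 = 1107 W
η = P_out / P_in = 746 / 1107 = 0.674 = 67.4%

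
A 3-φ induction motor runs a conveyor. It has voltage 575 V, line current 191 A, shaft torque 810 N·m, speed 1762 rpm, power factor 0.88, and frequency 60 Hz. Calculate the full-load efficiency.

89.3 %

ω = 2π × 1762/60 = 184.5 rad/s; P_out = τω = 810 × 184.5 = 149445 W
P_in = √3·V_L·I_L·cosφ = 1.732 × 575 × 191 × 0.88 = 167391 W
η = P_out / P_in = 149445 / 167391 = 0.893 = 89.3%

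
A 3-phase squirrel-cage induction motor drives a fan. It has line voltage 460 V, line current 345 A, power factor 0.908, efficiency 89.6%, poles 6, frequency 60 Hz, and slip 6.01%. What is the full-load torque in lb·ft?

P_in = √3·V·I·cosφ = 1.732 × 460 × 345 × 0.908 = 249581 W
P_out = η·P_in = 0.896 × 249581 = 223625 W
n_s = 120×60/6 = 1200 rpm; n = 1200×(1−0.0601) = 1128 rpm
ω = 2π×1128/60 = 118.1 rad/s
τ = P_out/ω = 223625/118.1 = 1894 N·m
In lb·ft: 1894/1.356 = 1400 lb·ft

1400 lb·ft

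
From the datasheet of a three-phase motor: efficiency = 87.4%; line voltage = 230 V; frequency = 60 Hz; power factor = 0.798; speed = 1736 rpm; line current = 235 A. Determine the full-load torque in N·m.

P_in = √3·V·I·cosφ = 1.732 × 230 × 235 × 0.798 = 74704 W
P_out = η·P_in = 0.874 × 74704 = 65291 W
n = 1736 rpm
ω = 2π×1736/60 = 181.8 rad/s
τ = P_out/ω = 65291/181.8 = 359 N·m

359 N·m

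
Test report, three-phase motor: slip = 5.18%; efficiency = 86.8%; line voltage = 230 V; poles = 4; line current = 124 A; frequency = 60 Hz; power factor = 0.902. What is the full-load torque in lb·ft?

P_in = √3·V·I·cosφ = 1.732 × 230 × 124 × 0.902 = 44556 W
P_out = η·P_in = 0.868 × 44556 = 38675 W
n_s = 120×60/4 = 1800 rpm; n = 1800×(1−0.0518) = 1707 rpm
ω = 2π×1707/60 = 178.8 rad/s
τ = P_out/ω = 38675/178.8 = 216.3 N·m
In lb·ft: 216.3/1.356 = 160 lb·ft

160 lb·ft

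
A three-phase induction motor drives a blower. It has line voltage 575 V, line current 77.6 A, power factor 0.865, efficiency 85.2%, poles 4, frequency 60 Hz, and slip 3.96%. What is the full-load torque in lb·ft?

P_in = √3·V·I·cosφ = 1.732 × 575 × 77.6 × 0.865 = 66849 W
P_out = η·P_in = 0.852 × 66849 = 56955 W
n_s = 120×60/4 = 1800 rpm; n = 1800×(1−0.0396) = 1729 rpm
ω = 2π×1729/60 = 181.1 rad/s
τ = P_out/ω = 56955/181.1 = 314.5 N·m
In lb·ft: 314.5/1.356 = 232 lb·ft

232 lb·ft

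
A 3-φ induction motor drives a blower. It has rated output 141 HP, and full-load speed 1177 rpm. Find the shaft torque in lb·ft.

P_out = 141 × 746 = 105186 W
ω = 2π × 1177/60 = 123.3 rad/s
τ = P_out/ω = 105186/123.3 = 853.1 N·m
In lb·ft: 853.1/1.356 = 629 lb·ft

629 lb·ft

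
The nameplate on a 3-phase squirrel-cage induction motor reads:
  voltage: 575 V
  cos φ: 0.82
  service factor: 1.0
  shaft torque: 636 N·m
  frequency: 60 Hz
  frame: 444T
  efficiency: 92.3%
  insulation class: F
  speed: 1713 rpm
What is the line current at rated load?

151 A

ω = 2π×1713/60 = 179.4 rad/s; P_out = τω = 636 × 179.4 = 114098 W
P_in = P_out / η = 114098 / 0.923 = 123616 W
I_L = P_in / (√3·V_L·cosφ) = 123616 / (1.732 × 575 × 0.82) = 151 A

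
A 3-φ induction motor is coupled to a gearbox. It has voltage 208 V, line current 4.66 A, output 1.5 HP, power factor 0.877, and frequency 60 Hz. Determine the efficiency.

P_out = 1.5 × 746 = 1119 W
P_in = √3·V_L·I_L·cosφ = 1.732 × 208 × 4.66 × 0.877 = 1472 W
η = P_out / P_in = 1119 / 1472 = 0.760 = 76.0%

76.0 %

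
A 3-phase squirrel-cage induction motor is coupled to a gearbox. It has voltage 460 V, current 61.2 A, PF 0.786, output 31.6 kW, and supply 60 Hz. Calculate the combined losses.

6.73 kW

P_in = √3·V·I·cosφ = 1.732×460×61.2×0.786 = 38325 W
P_out = 31600 W
Losses = P_in − P_out = 38325 − 31600 = 6725 W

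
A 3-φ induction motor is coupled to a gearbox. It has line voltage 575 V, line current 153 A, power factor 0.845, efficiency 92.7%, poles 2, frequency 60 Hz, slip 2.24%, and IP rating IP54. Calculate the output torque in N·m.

P_in = √3·V·I·cosφ = 1.732 × 575 × 153 × 0.845 = 128755 W
P_out = η·P_in = 0.927 × 128755 = 119356 W
n_s = 120×60/2 = 3600 rpm; n = 3600×(1−0.0224) = 3519 rpm
ω = 2π×3519/60 = 368.5 rad/s
τ = P_out/ω = 119356/368.5 = 324 N·m

324 N·m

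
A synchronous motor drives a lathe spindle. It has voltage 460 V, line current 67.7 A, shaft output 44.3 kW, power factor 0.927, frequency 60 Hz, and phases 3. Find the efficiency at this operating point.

88.6 %

P_out = 44.3 kW = 44300 W
P_in = √3·V_L·I_L·cosφ = 1.732 × 460 × 67.7 × 0.927 = 50000 W
η = P_out / P_in = 44300 / 50000 = 0.886 = 88.6%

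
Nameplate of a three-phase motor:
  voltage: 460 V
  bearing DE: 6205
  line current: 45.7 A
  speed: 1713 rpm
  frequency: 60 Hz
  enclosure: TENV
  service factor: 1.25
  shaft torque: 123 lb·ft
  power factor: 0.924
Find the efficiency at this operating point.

τ = 123 lb·ft × 1.356 = 166.8 N·m
ω = 2π × 1713/60 = 179.4 rad/s; P_out = τω = 166.8 × 179.4 = 29924 W
P_in = √3·V_L·I_L·cosφ = 1.732 × 460 × 45.7 × 0.924 = 33643 W
η = P_out / P_in = 29924 / 33643 = 0.889 = 88.9%

88.9 %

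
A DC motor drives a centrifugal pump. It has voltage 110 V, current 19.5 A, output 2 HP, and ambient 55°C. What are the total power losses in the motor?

P_in = V·I = 110×19.5 = 2145 W
P_out = 2×746 = 1492 W
Losses = P_in − P_out = 2145 − 1492 = 653 W

653 W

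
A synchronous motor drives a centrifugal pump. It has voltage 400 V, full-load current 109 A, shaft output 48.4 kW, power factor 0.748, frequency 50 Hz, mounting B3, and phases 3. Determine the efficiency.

P_out = 48.4 kW = 48400 W
P_in = √3·V_L·I_L·cosφ = 1.732 × 400 × 109 × 0.748 = 56485 W
η = P_out / P_in = 48400 / 56485 = 0.857 = 85.7%

85.7 %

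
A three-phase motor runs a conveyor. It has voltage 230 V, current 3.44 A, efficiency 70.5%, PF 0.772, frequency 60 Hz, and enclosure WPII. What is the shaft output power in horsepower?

P_in = √3·V·I·cosφ = 1.732 × 230 × 3.44 × 0.772 = 1058 W
P_out = η·P_in = 0.705 × 1058 = 746 W
= 746/746 = 1 HP

1 HP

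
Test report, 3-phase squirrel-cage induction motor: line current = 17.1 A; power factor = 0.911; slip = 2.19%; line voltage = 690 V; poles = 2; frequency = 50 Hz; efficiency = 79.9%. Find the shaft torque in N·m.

P_in = √3·V·I·cosφ = 1.732 × 690 × 17.1 × 0.911 = 18617 W
P_out = η·P_in = 0.799 × 18617 = 14875 W
n_s = 120×50/2 = 3000 rpm; n = 3000×(1−0.0219) = 2934 rpm
ω = 2π×2934/60 = 307.2 rad/s
τ = P_out/ω = 14875/307.2 = 48.4 N·m

48.4 N·m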